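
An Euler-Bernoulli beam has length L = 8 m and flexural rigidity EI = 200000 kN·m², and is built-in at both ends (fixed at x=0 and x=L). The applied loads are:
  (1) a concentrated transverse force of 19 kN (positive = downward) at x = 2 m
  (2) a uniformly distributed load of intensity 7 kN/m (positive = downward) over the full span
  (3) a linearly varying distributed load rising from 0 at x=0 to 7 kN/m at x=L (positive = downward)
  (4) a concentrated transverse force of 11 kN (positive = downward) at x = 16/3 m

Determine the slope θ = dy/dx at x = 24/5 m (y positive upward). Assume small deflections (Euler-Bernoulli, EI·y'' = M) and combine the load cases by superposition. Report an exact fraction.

Load 1 — point force P=19 kN at a=2 m (b=L-a=6):
  θ_1 = Pa²(L-x)(2bL-(3b+a)(L-x))/(2L³EI)  [x>a] = 19·2²·(8-(24/5))·(2·6·8-(3·6+2)·(8-(24/5)))/(2·8³·200000) = 19/500000 rad
Load 2 — uniform load w=7 kN/m over full span:
  θ_2 = -wx(L-x)(L-2x)/(12EI) = -7·(24/5)·(8-(24/5))·(8-2·(24/5))/(12·200000) = 28/390625 rad
Load 3 — triangular load w₀=7 kN/m (0→w₀ over full span):
  θ_3 = -w₀(2x(L-x)(L-2x)(x+2L)+x²(L-x)²)/(120LEI) = -7·(2·(24/5)·(8-(24/5))·(8-2·(24/5))·((24/5)+2·8)+(24/5)²·(8-(24/5))²)/(120·8·200000) = 56/1953125 rad
Load 4 — point force P=11 kN at a=16/3 m (b=L-a=8/3):
  θ_4 = -Pb²x(2aL-(3a+b)x)/(2L³EI)  [x≤a] = -11·(8/3)²·(24/5)·(2·(16/3)·8-(3·(16/3)+(8/3))·(24/5))/(2·8³·200000) = 11/1406250 rad
Superposition: θ = Σ θ_i = 82223/562500000 rad ≈ 0.000146 rad

θ(24/5) = 82223/562500000 rad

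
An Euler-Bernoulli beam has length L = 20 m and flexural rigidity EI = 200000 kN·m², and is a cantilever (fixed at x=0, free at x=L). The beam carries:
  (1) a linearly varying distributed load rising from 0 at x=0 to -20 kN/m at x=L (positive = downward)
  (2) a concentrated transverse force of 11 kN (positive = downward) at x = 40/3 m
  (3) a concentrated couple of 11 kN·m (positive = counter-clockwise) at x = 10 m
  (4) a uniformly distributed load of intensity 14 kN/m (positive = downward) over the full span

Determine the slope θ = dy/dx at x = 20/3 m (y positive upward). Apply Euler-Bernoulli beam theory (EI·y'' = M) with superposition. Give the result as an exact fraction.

Load 1 — triangular load w₀=-20 kN/m (0→w₀ over full span):
  θ_1 = (w₀Lx²/4-w₀L²x/3-w₀x⁴/(24L))/EI = ((-20)·20·(20/3)²/4-(-20)·20²·(20/3)/3-(-20)·(20/3)⁴/(24·20))/200000 = 163/2430 rad
Load 2 — point force P=11 kN at a=40/3 m (b=L-a=20/3):
  θ_2 = -Px(2a-x)/(2EI)  [x≤a] = -11·(20/3)·(2·(40/3)-(20/3))/(2·200000) = -11/3000 rad
Load 3 — applied couple M₀=11 kN·m at a=10 m (b=L-a=10):
  θ_3 = M₀x/EI  [x≤a] = 11·(20/3)/200000 = 11/30000 rad
Load 4 — uniform load w=14 kN/m over full span:
  θ_4 = -wx(x²-3Lx+3L²)/(6EI) = -14·(20/3)·((20/3)²-3·20·(20/3)+3·20²)/(6·200000) = -133/2025 rad
Superposition: θ = Σ θ_i = -4619/2430000 rad ≈ -0.001901 rad

θ(20/3) = -4619/2430000 rad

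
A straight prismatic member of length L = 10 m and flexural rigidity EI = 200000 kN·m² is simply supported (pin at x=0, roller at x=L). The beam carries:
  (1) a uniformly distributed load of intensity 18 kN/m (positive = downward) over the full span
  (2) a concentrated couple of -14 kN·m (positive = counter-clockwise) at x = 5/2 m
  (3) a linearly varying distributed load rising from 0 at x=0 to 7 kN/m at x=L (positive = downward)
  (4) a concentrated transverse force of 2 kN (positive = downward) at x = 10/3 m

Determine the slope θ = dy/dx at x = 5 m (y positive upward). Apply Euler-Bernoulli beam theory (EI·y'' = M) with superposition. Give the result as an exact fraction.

Load 1 — uniform load w=18 kN/m over full span:
  θ_1 = -w(L³-6Lx²+4x³)/(24EI) = -18·(10³-6·10·5²+4·5³)/(24·200000) = 0 rad
Load 2 — applied couple M₀=-14 kN·m at a=5/2 m (b=L-a=15/2):
  θ_2 = (M₀x²/(2L)-M₀(x-a)+C₁)/EI  [x>a] with C₁=M₀(3b²-L²)/(6L)=-385/24 = ((-14)·5²/(2·10)-(-14)·(5-(5/2))+(-385/24))/200000 = 7/960000 rad
Load 3 — triangular load w₀=7 kN/m (0→w₀ over full span):
  θ_3 = -w₀(7L⁴-30L²x²+15x⁴)/(360LEI) = -7·(7·10⁴-30·10²·5²+15·5⁴)/(360·10·200000) = -49/1152000 rad
Load 4 — point force P=2 kN at a=10/3 m (b=L-a=20/3):
  θ_4 = -Pa(2L²-6Lx+3x²+a²)/(6LEI)  [x>a] = -2·(10/3)·(2·10²-6·10·5+3·5²+(10/3)²)/(6·10·200000) = 1/129600 rad
Superposition: θ = Σ θ_i = -1427/51840000 rad ≈ -0.000028 rad

θ(5) = -1427/51840000 rad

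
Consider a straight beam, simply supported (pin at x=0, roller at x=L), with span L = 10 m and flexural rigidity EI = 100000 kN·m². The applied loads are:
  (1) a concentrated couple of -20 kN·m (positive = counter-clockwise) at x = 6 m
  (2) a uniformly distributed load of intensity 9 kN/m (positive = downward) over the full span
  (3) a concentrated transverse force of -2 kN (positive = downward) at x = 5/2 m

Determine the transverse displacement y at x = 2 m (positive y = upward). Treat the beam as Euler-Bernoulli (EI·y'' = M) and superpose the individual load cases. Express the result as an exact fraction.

Load 1 — applied couple M₀=-20 kN·m at a=6 m (b=L-a=4):
  y_1 = (M₀x³/(6L)+C₁x)/EI  [x≤a] with C₁=M₀(3b²-L²)/(6L)=52/3 = ((-20)·2³/(6·10)+(52/3)·2)/100000 = 1/3125 m
Load 2 — uniform load w=9 kN/m over full span:
  y_2 = -wx(L³-2Lx²+x³)/(24EI) = -9·2·(10³-2·10·2²+2³)/(24·100000) = -87/12500 m
Load 3 — point force P=-2 kN at a=5/2 m (b=L-a=15/2):
  y_3 = -Pbx(L²-b²-x²)/(6LEI)  [x≤a] = -(-2)·(15/2)·2·(10²-(15/2)²-2²)/(6·10·100000) = 159/800000 m
Superposition: y = Σ y_i = -5153/800000 m ≈ -0.006441 m

y(2) = -5153/800000 m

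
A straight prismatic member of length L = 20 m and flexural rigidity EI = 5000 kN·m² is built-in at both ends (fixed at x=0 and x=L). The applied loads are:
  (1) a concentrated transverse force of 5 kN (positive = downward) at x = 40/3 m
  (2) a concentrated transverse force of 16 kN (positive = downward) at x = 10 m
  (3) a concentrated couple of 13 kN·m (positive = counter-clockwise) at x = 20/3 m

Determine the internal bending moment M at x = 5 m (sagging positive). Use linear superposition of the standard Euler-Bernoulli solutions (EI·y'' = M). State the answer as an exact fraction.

Load 1 — point force P=5 kN at a=40/3 m (b=L-a=20/3):
  M_1 = Pb²(3a+b)x/L³ - Pab²/L²  [x≤a] = 5·(20/3)²·(3·(40/3)+(20/3))·5/20³ - 5·(40/3)·(20/3)²/20² = -25/27 kN·m
Load 2 — point force P=16 kN at a=10 m (b=L-a=10):
  M_2 = Pb²(3a+b)x/L³ - Pab²/L²  [x≤a] = 16·10²·(3·10+10)·5/20³ - 16·10·10²/20² = 0 kN·m
Load 3 — applied couple M₀=13 kN·m at a=20/3 m (b=L-a=40/3):
  M_3 = R_Ax - M_A  [x≤a] with R_A=13/15, M_A=0 = (13/15)·5 - 0 = 13/3 kN·m
Superposition: M = Σ M_i = 92/27 kN·m ≈ 3.407407 kN·m

M(5) = 92/27 kN·m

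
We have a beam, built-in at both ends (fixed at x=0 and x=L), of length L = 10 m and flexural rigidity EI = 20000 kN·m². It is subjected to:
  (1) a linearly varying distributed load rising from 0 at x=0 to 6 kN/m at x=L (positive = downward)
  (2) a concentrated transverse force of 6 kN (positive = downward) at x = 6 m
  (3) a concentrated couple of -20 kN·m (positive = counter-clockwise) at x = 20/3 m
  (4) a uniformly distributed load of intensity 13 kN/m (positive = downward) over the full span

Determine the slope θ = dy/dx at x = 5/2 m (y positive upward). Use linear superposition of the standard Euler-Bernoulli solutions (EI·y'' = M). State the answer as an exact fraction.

Load 1 — triangular load w₀=6 kN/m (0→w₀ over full span):
  θ_1 = -w₀(2x(L-x)(L-2x)(x+2L)+x²(L-x)²)/(120LEI) = -6·(2·(5/2)·(10-(5/2))·(10-2·(5/2))·((5/2)+2·10)+(5/2)²·(10-(5/2))²)/(120·10·20000) = -117/102400 rad
Load 2 — point force P=6 kN at a=6 m (b=L-a=4):
  θ_2 = -Pb²x(2aL-(3a+b)x)/(2L³EI)  [x≤a] = -6·4²·(5/2)·(2·6·10-(3·6+4)·(5/2))/(2·10³·20000) = -39/100000 rad
Load 3 — applied couple M₀=-20 kN·m at a=20/3 m (b=L-a=10/3):
  θ_3 = (R_Ax²/2 - M_Ax)/EI  [x≤a] with R_A=-8/3, M_A=-20/3 = ((-8/3)·(5/2)²/2 - (-20/3)·(5/2))/20000 = 1/2400 rad
Load 4 — uniform load w=13 kN/m over full span:
  θ_4 = -wx(L-x)(L-2x)/(12EI) = -13·(5/2)·(10-(5/2))·(10-2·(5/2))/(12·20000) = -13/2560 rad
Superposition: θ = Σ θ_i = -237851/38400000 rad ≈ -0.006194 rad

θ(5/2) = -237851/38400000 rad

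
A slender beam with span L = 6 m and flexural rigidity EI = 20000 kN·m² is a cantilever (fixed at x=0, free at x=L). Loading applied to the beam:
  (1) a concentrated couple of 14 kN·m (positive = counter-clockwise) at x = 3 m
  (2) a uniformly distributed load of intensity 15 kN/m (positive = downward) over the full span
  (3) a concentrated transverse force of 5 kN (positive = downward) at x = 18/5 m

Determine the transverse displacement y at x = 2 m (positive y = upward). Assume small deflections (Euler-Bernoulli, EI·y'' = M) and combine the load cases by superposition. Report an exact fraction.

y(2) = -647/30000 m

Load 1 — applied couple M₀=14 kN·m at a=3 m (b=L-a=3):
  y_1 = M₀x²/(2EI)  [x≤a] = 14·2²/(2·20000) = 7/5000 m
Load 2 — uniform load w=15 kN/m over full span:
  y_2 = -wx²(x²-4Lx+6L²)/(24EI) = -15·2²·(2²-4·6·2+6·6²)/(24·20000) = -43/2000 m
Load 3 — point force P=5 kN at a=18/5 m (b=L-a=12/5):
  y_3 = -Px²(3a-x)/(6EI)  [x≤a] = -5·2²·(3·(18/5)-2)/(6·20000) = -11/7500 m
Superposition: y = Σ y_i = -647/30000 m ≈ -0.021567 m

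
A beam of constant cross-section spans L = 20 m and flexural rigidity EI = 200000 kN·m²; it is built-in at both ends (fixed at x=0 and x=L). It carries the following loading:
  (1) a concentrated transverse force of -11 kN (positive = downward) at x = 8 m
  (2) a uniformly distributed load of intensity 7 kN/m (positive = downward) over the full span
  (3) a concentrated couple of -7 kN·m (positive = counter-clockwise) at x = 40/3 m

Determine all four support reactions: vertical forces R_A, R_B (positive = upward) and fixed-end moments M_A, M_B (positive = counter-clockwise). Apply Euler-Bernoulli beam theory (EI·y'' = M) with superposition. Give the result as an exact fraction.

Load 1 — point force P=-11 kN at a=8 m (b=L-a=12):
  R_A = Pb²(3a+b)/L³ = (-11)·12²·(3·8+12)/20³ = -891/125 kN
  M_A = Pab²/L² = (-11)·8·12²/20² = -792/25 kN·m
  R_B = Pa²(a+3b)/L³ = (-11)·8²·(8+3·12)/20³ = -484/125 kN
  M_B = -Pa²b/L² = -(-11)·8²·12/20² = 528/25 kN·m
Load 2 — uniform load w=7 kN/m over full span:
  R_A = wL/2 = 7·20/2 = 70 kN
  M_A = wL²/12 = 7·20²/12 = 700/3 kN·m
  R_B = wL/2 = 7·20/2 = 70 kN
  M_B = -wL²/12 = -7·20²/12 = -700/3 kN·m
Load 3 — applied couple M₀=-7 kN·m at a=40/3 m (b=L-a=20/3):
  R_A = 6M₀ab/L³ = 6·(-7)·(40/3)·(20/3)/20³ = -7/15 kN
  M_A = M₀b(2a-b)/L² = (-7)·(20/3)·(2·(40/3)-(20/3))/20² = -7/3 kN·m
  R_B = -6M₀ab/L³ = -6·(-7)·(40/3)·(20/3)/20³ = 7/15 kN
  M_B = M₀a(2b-a)/L² = (-7)·(40/3)·(2·(20/3)-(40/3))/20² = 0 kN·m
Superposition: R_A = 23402/375 kN, M_A = 4983/25 kN·m, R_B = 24973/375 kN, M_B = -15916/75 kN·m

R_A = 23402/375 kN, M_A = 4983/25 kN·m, R_B = 24973/375 kN, M_B = -15916/75 kN·m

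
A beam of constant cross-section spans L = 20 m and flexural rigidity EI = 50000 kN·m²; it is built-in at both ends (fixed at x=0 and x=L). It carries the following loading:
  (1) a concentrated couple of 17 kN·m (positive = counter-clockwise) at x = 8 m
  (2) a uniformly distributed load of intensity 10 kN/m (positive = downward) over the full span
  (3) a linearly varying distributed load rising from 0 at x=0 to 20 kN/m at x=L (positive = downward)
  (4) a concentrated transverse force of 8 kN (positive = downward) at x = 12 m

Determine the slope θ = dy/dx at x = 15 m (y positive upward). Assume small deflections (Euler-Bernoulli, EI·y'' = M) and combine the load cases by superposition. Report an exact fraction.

Load 1 — applied couple M₀=17 kN·m at a=8 m (b=L-a=12):
  θ_1 = (R_Ax²/2 - M_Ax - M₀(x-a))/EI  [x>a] with R_A=153/125, M_A=51/25 = ((153/125)·15²/2 - (51/25)·15 - 17·(15-8))/50000 = -119/500000 rad
Load 2 — uniform load w=10 kN/m over full span:
  θ_2 = -wx(L-x)(L-2x)/(12EI) = -10·15·(20-15)·(20-2·15)/(12·50000) = 1/80 rad
Load 3 — triangular load w₀=20 kN/m (0→w₀ over full span):
  θ_3 = -w₀(2x(L-x)(L-2x)(x+2L)+x²(L-x)²)/(120LEI) = -20·(2·15·(20-15)·(20-2·15)·(15+2·20)+15²·(20-15)²)/(120·20·50000) = 41/3200 rad
Load 4 — point force P=8 kN at a=12 m (b=L-a=8):
  θ_4 = Pa²(L-x)(2bL-(3b+a)(L-x))/(2L³EI)  [x>a] = 8·12²·(20-15)·(2·8·20-(3·8+12)·(20-15))/(2·20³·50000) = 63/62500 rad
Superposition: θ = Σ θ_i = 10433/400000 rad ≈ 0.026083 rad

θ(15) = 10433/400000 rad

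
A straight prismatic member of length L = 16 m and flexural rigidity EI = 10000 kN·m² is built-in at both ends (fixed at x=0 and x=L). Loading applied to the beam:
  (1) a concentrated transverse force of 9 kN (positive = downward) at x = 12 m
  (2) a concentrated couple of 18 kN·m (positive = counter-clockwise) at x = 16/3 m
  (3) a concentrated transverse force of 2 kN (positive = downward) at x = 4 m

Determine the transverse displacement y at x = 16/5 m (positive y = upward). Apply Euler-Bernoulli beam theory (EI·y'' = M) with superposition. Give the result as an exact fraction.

y(16/5) = -254/78125 m

Load 1 — point force P=9 kN at a=12 m (b=L-a=4):
  y_1 = -Pb²x²(3aL-(3a+b)x)/(6L³EI)  [x≤a] = -9·4²·(16/5)²·(3·12·16-(3·12+4)·(16/5))/(6·16³·10000) = -42/15625 m
Load 2 — applied couple M₀=18 kN·m at a=16/3 m (b=L-a=32/3):
  y_2 = (R_Ax³/6 - M_Ax²/2)/EI  [x≤a] with R_A=3/2, M_A=0 = ((3/2)·(16/5)³/6 - 0·(16/5)²/2)/10000 = 64/78125 m
Load 3 — point force P=2 kN at a=4 m (b=L-a=12):
  y_3 = -Pb²x²(3aL-(3a+b)x)/(6L³EI)  [x≤a] = -2·12²·(16/5)²·(3·4·16-(3·4+12)·(16/5))/(6·16³·10000) = -108/78125 m
Superposition: y = Σ y_i = -254/78125 m ≈ -0.003251 m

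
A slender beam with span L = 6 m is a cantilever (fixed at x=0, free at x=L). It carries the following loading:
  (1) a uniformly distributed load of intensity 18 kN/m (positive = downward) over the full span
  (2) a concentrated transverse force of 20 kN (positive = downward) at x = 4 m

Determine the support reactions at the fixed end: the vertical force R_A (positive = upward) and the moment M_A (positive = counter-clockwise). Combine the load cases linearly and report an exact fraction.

Load 1 — uniform load w=18 kN/m over full span:
  R_A = wL = 18·6 = 108 kN
  M_A = wL²/2 = 18·6²/2 = 324 kN·m
Load 2 — point force P=20 kN at a=4 m (b=L-a=2):
  R_A = P = 20 kN
  M_A = Pa = 20·4 = 80 kN·m
Superposition: R_A = 128 kN, M_A = 404 kN·m

R_A = 128 kN, M_A = 404 kN·m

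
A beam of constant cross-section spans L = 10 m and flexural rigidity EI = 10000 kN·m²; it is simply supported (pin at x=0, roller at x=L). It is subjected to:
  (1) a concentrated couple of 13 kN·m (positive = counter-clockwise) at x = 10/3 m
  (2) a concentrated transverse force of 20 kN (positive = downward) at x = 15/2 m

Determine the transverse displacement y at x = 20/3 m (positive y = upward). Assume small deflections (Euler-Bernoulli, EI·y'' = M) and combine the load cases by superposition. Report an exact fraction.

Load 1 — applied couple M₀=13 kN·m at a=10/3 m (b=L-a=20/3):
  y_1 = (M₀x³/(6L)-M₀(x-a)²/2+C₁x)/EI  [x>a] with C₁=M₀(3b²-L²)/(6L)=65/9 = (13·(20/3)³/(6·10)-13·((20/3)-(10/3))²/2+(65/9)·(20/3))/10000 = 13/3240 m
Load 2 — point force P=20 kN at a=15/2 m (b=L-a=5/2):
  y_2 = -Pbx(L²-b²-x²)/(6LEI)  [x≤a] = -20·(5/2)·(20/3)·(10²-(5/2)²-(20/3)²)/(6·10·10000) = -71/2592 m
Superposition: y = Σ y_i = -101/4320 m ≈ -0.023380 m

y(20/3) = -101/4320 m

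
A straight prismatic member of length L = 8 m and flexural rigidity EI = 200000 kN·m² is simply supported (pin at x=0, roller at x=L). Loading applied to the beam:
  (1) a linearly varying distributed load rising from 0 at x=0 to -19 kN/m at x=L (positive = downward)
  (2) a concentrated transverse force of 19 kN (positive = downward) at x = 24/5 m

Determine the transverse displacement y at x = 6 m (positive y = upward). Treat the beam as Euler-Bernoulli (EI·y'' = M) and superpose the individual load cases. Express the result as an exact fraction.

y(6) = 177289/150000000 m

Load 1 — triangular load w₀=-19 kN/m (0→w₀ over full span):
  y_1 = -w₀x(7L⁴-10L²x²+3x⁴)/(360LEI) = -(-19)·6·(7·8⁴-10·8²·6²+3·6⁴)/(360·8·200000) = 2261/1200000 m
Load 2 — point force P=19 kN at a=24/5 m (b=L-a=16/5):
  y_2 = -Pa(L-x)(2Lx-a²-x²)/(6LEI)  [x>a] = -19·(24/5)·(8-6)·(2·8·6-(24/5)²-6²)/(6·8·200000) = -4389/6250000 m
Superposition: y = Σ y_i = 177289/150000000 m ≈ 0.001182 m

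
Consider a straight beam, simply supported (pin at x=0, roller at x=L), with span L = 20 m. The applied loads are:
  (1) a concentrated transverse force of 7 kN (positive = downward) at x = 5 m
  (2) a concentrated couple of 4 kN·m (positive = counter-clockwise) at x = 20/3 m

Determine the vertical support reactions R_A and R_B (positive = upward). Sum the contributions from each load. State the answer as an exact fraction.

Load 1 — point force P=7 kN at a=5 m (b=L-a=15):
  R_A = Pb/L = 7·15/20 = 21/4 kN
  R_B = Pa/L = 7·5/20 = 7/4 kN
Load 2 — applied couple M₀=4 kN·m at a=20/3 m (b=L-a=40/3):
  R_A = M₀/L = 4/20 = 1/5 kN
  R_B = -M₀/L = -4/20 = -1/5 kN
Superposition: R_A = 109/20 kN, R_B = 31/20 kN

R_A = 109/20 kN, R_B = 31/20 kN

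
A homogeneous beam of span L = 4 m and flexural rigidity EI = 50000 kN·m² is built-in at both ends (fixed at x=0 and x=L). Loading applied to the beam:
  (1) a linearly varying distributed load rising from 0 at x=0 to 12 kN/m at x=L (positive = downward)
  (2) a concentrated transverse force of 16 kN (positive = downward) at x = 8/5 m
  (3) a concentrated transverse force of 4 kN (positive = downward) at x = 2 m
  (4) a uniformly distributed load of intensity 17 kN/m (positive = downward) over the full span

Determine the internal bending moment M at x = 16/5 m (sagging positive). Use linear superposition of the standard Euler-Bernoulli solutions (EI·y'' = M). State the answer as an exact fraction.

M(16/5) = -5042/1875 kN·m

Load 1 — triangular load w₀=12 kN/m (0→w₀ over full span):
  M_1 = 3w₀Lx/20 - w₀L²/30 - w₀x³/(6L) = 3·12·4·(16/5)/20 - 12·4²/30 - 12·(16/5)³/(6·4) = 32/125 kN·m
Load 2 — point force P=16 kN at a=8/5 m (b=L-a=12/5):
  M_2 = Pa²(a+3b)(L-x)/L³ - Pa²b/L²  [x>a] = 16·(8/5)²·((8/5)+3·(12/5))·(4-(16/5))/4³ - 16·(8/5)²·(12/5)/4² = -1024/625 kN·m
Load 3 — point force P=4 kN at a=2 m (b=L-a=2):
  M_3 = Pa²(a+3b)(L-x)/L³ - Pa²b/L²  [x>a] = 4·2²·(2+3·2)·(4-(16/5))/4³ - 4·2²·2/4² = -2/5 kN·m
Load 4 — uniform load w=17 kN/m over full span:
  M_4 = wLx/2 - wL²/12 - wx²/2 = 17·4·(16/5)/2 - 17·4²/12 - 17·(16/5)²/2 = -68/75 kN·m
Superposition: M = Σ M_i = -5042/1875 kN·m ≈ -2.689067 kN·m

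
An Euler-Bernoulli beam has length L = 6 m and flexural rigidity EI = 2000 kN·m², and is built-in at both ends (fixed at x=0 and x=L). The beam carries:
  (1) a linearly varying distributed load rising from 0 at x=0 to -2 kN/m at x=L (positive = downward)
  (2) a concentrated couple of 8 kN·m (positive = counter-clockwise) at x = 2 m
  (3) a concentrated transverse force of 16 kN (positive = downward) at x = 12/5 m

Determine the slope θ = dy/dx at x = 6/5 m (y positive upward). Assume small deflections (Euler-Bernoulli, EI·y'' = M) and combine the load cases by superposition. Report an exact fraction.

Load 1 — triangular load w₀=-2 kN/m (0→w₀ over full span):
  θ_1 = -w₀(2x(L-x)(L-2x)(x+2L)+x²(L-x)²)/(120LEI) = -(-2)·(2·(6/5)·(6-(6/5))·(6-2·(6/5))·((6/5)+2·6)+(6/5)²·(6-(6/5))²)/(120·6·2000) = 63/78125 rad
Load 2 — applied couple M₀=8 kN·m at a=2 m (b=L-a=4):
  θ_2 = (R_Ax²/2 - M_Ax)/EI  [x≤a] with R_A=16/9, M_A=0 = ((16/9)·(6/5)²/2 - 0·(6/5))/2000 = 2/3125 rad
Load 3 — point force P=16 kN at a=12/5 m (b=L-a=18/5):
  θ_3 = -Pb²x(2aL-(3a+b)x)/(2L³EI)  [x≤a] = -16·(18/5)²·(6/5)·(2·(12/5)·6-(3·(12/5)+(18/5))·(6/5))/(2·6³·2000) = -1782/390625 rad
Superposition: θ = Σ θ_i = -1217/390625 rad ≈ -0.003116 rad

θ(6/5) = -1217/390625 rad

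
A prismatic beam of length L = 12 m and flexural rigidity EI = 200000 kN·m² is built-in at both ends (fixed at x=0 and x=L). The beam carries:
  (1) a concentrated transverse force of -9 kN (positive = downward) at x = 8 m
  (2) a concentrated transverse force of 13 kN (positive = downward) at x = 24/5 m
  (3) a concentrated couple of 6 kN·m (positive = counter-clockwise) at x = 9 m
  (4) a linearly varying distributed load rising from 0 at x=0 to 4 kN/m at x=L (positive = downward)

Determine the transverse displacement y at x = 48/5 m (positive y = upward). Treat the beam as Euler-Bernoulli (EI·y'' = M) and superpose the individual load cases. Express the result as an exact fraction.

y(48/5) = -874203/3125000000 m

Load 1 — point force P=-9 kN at a=8 m (b=L-a=4):
  y_1 = -Pa²(L-x)²(3bL-(3b+a)(L-x))/(6L³EI)  [x>a] = -(-9)·8²·(12-(48/5))²·(3·4·12-(3·4+8)·(12-(48/5)))/(6·12³·200000) = 12/78125 m
Load 2 — point force P=13 kN at a=24/5 m (b=L-a=36/5):
  y_2 = -Pa²(L-x)²(3bL-(3b+a)(L-x))/(6L³EI)  [x>a] = -13·(24/5)²·(12-(48/5))²·(3·(36/5)·12-(3·(36/5)+(24/5))·(12-(48/5)))/(6·12³·200000) = -7956/48828125 m
Load 3 — applied couple M₀=6 kN·m at a=9 m (b=L-a=3):
  y_3 = (R_Ax³/6 - M_Ax²/2 - M₀(x-a)²/2)/EI  [x>a] with R_A=9/16, M_A=15/8 = ((9/16)·(48/5)³/6 - (15/8)·(48/5)²/2 - 6·((48/5)-9)²/2)/200000 = -567/25000000 m
Load 4 — triangular load w₀=4 kN/m (0→w₀ over full span):
  y_4 = -w₀x²(L-x)²(x+2L)/(120LEI) = -4·(48/5)²·(12-(48/5))²·((48/5)+2·12)/(120·12·200000) = -12096/48828125 m
Superposition: y = Σ y_i = -874203/3125000000 m ≈ -0.000280 m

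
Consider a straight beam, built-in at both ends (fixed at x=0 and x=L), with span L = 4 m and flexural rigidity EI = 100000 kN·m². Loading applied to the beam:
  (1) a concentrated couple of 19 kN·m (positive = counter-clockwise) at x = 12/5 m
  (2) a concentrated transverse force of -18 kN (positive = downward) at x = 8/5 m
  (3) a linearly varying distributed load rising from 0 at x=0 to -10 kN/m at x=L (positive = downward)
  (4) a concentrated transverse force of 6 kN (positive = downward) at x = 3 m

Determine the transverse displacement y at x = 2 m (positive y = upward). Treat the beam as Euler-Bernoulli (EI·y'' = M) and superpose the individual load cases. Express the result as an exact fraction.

Load 1 — applied couple M₀=19 kN·m at a=12/5 m (b=L-a=8/5):
  y_1 = (R_Ax³/6 - M_Ax²/2)/EI  [x≤a] with R_A=171/25, M_A=152/25 = ((171/25)·2³/6 - (152/25)·2²/2)/100000 = -19/625000 m
Load 2 — point force P=-18 kN at a=8/5 m (b=L-a=12/5):
  y_2 = -Pa²(L-x)²(3bL-(3b+a)(L-x))/(6L³EI)  [x>a] = -(-18)·(8/5)²·(4-2)²·(3·(12/5)·4-(3·(12/5)+(8/5))·(4-2))/(6·4³·100000) = 21/390625 m
Load 3 — triangular load w₀=-10 kN/m (0→w₀ over full span):
  y_3 = -w₀x²(L-x)²(x+2L)/(120LEI) = -(-10)·2²·(4-2)²·(2+2·4)/(120·4·100000) = 1/30000 m
Load 4 — point force P=6 kN at a=3 m (b=L-a=1):
  y_4 = -Pb²x²(3aL-(3a+b)x)/(6L³EI)  [x≤a] = -6·1²·2²·(3·3·4-(3·3+1)·2)/(6·4³·100000) = -1/100000 m
Superposition: y = Σ y_i = 1751/37500000 m ≈ 0.000047 m

y(2) = 1751/37500000 m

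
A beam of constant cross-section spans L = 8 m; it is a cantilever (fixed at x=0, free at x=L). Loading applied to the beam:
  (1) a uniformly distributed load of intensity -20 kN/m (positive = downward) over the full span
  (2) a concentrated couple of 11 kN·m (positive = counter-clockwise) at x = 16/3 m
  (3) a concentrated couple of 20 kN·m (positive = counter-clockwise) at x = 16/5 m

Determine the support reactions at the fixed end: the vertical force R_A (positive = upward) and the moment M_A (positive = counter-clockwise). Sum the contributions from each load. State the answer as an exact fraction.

Load 1 — uniform load w=-20 kN/m over full span:
  R_A = wL = (-20)·8 = -160 kN
  M_A = wL²/2 = (-20)·8²/2 = -640 kN·m
Load 2 — applied couple M₀=11 kN·m at a=16/3 m (b=L-a=8/3):
  R_A = 0 kN
  M_A = -M₀ = -11 kN·m
Load 3 — applied couple M₀=20 kN·m at a=16/5 m (b=L-a=24/5):
  R_A = 0 kN
  M_A = -M₀ = -20 kN·m
Superposition: R_A = -160 kN, M_A = -671 kN·m

R_A = -160 kN, M_A = -671 kN·m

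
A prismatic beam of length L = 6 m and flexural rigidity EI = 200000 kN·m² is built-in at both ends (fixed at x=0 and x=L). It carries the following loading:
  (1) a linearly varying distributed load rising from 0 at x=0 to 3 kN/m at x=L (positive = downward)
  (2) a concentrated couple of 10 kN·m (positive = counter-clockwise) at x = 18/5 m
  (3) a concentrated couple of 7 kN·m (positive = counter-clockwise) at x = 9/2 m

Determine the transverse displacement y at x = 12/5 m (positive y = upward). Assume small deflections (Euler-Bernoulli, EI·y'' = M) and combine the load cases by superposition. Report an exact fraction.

y(12/5) = -357543/6250000000 m

Load 1 — triangular load w₀=3 kN/m (0→w₀ over full span):
  y_1 = -w₀x²(L-x)²(x+2L)/(120LEI) = -3·(12/5)²·(6-(12/5))²·((12/5)+2·6)/(120·6·200000) = -2187/97656250 m
Load 2 — applied couple M₀=10 kN·m at a=18/5 m (b=L-a=12/5):
  y_2 = (R_Ax³/6 - M_Ax²/2)/EI  [x≤a] with R_A=12/5, M_A=16/5 = ((12/5)·(12/5)³/6 - (16/5)·(12/5)²/2)/200000 = -36/1953125 m
Load 3 — applied couple M₀=7 kN·m at a=9/2 m (b=L-a=3/2):
  y_3 = (R_Ax³/6 - M_Ax²/2)/EI  [x≤a] with R_A=21/16, M_A=35/16 = ((21/16)·(12/5)³/6 - (35/16)·(12/5)²/2)/200000 = -819/50000000 m
Superposition: y = Σ y_i = -357543/6250000000 m ≈ -0.000057 m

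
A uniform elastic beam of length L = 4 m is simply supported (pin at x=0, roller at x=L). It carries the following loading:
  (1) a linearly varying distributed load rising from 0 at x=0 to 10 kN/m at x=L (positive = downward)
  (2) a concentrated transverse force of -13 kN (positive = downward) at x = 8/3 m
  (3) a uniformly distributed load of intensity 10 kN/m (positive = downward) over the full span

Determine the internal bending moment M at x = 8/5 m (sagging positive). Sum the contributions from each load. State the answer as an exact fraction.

M(8/5) = 1592/75 kN·m

Load 1 — triangular load w₀=10 kN/m (0→w₀ over full span):
  M_1 = w₀Lx/6 - w₀x³/(6L) = 10·4·(8/5)/6 - 10·(8/5)³/(6·4) = 224/25 kN·m
Load 2 — point force P=-13 kN at a=8/3 m (b=L-a=4/3):
  M_2 = Pbx/L  [x≤a] = (-13)·(4/3)·(8/5)/4 = -104/15 kN·m
Load 3 — uniform load w=10 kN/m over full span:
  M_3 = wx(L-x)/2 = 10·(8/5)·(4-(8/5))/2 = 96/5 kN·m
Superposition: M = Σ M_i = 1592/75 kN·m ≈ 21.226667 kN·m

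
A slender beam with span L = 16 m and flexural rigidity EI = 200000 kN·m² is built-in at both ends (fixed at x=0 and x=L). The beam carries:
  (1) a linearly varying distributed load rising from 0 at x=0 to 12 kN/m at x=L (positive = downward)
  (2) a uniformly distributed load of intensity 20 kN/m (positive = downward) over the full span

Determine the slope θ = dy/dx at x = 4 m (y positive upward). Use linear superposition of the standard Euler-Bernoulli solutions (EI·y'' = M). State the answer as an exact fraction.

Load 1 — triangular load w₀=12 kN/m (0→w₀ over full span):
  θ_1 = -w₀(2x(L-x)(L-2x)(x+2L)+x²(L-x)²)/(120LEI) = -12·(2·4·(16-4)·(16-2·4)·(4+2·16)+4²·(16-4)²)/(120·16·200000) = -117/125000 rad
Load 2 — uniform load w=20 kN/m over full span:
  θ_2 = -wx(L-x)(L-2x)/(12EI) = -20·4·(16-4)·(16-2·4)/(12·200000) = -2/625 rad
Superposition: θ = Σ θ_i = -517/125000 rad ≈ -0.004136 rad

θ(4) = -517/125000 rad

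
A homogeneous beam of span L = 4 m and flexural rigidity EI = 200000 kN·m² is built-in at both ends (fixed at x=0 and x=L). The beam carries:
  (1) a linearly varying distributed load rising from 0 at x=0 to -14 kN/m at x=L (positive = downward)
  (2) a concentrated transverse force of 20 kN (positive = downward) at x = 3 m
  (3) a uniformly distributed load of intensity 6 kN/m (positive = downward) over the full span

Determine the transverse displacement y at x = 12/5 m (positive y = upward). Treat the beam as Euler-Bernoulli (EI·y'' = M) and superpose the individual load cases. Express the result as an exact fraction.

y(12/5) = -21981/1562500000 m

Load 1 — triangular load w₀=-14 kN/m (0→w₀ over full span):
  y_1 = -w₀x²(L-x)²(x+2L)/(120LEI) = -(-14)·(12/5)²·(4-(12/5))²·((12/5)+2·4)/(120·4·200000) = 1092/48828125 m
Load 2 — point force P=20 kN at a=3 m (b=L-a=1):
  y_2 = -Pb²x²(3aL-(3a+b)x)/(6L³EI)  [x≤a] = -20·1²·(12/5)²·(3·3·4-(3·3+1)·(12/5))/(6·4³·200000) = -9/500000 m
Load 3 — uniform load w=6 kN/m over full span:
  y_3 = -wx²(L-x)²/(24EI) = -6·(12/5)²·(4-(12/5))²/(24·200000) = -36/1953125 m
Superposition: y = Σ y_i = -21981/1562500000 m ≈ -0.000014 m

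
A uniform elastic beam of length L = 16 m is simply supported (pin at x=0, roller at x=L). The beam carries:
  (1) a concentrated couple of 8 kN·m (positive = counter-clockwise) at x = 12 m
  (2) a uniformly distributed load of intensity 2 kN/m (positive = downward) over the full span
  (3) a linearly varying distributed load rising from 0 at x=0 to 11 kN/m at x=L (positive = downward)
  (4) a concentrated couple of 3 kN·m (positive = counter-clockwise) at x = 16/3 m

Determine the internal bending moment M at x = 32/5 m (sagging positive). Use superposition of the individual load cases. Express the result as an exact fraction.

M(32/5) = 27567/125 kN·m

Load 1 — applied couple M₀=8 kN·m at a=12 m (b=L-a=4):
  M_1 = M₀x/L  [x≤a] = 8·(32/5)/16 = 16/5 kN·m
Load 2 — uniform load w=2 kN/m over full span:
  M_2 = wx(L-x)/2 = 2·(32/5)·(16-(32/5))/2 = 1536/25 kN·m
Load 3 — triangular load w₀=11 kN/m (0→w₀ over full span):
  M_3 = w₀Lx/6 - w₀x³/(6L) = 11·16·(32/5)/6 - 11·(32/5)³/(6·16) = 19712/125 kN·m
Load 4 — applied couple M₀=3 kN·m at a=16/3 m (b=L-a=32/3):
  M_4 = M₀x/L - M₀  [x>a] = 3·(32/5)/16 - 3 = -9/5 kN·m
Superposition: M = Σ M_i = 27567/125 kN·m ≈ 220.536000 kN·m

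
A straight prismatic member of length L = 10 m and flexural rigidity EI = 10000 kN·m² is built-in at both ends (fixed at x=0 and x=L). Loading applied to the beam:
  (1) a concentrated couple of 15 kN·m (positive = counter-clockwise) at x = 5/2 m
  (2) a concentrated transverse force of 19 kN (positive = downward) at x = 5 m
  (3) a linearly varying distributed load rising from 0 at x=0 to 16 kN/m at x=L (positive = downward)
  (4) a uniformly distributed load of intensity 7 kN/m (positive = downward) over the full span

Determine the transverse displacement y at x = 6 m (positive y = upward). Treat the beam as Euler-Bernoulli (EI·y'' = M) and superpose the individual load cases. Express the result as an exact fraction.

y(6) = -65527/1500000 m

Load 1 — applied couple M₀=15 kN·m at a=5/2 m (b=L-a=15/2):
  y_1 = (R_Ax³/6 - M_Ax²/2 - M₀(x-a)²/2)/EI  [x>a] with R_A=27/16, M_A=-45/16 = ((27/16)·6³/6 - (-45/16)·6²/2 - 15·(6-(5/2))²/2)/10000 = 39/20000 m
Load 2 — point force P=19 kN at a=5 m (b=L-a=5):
  y_2 = -Pa²(L-x)²(3bL-(3b+a)(L-x))/(6L³EI)  [x>a] = -19·5²·(10-6)²·(3·5·10-(3·5+5)·(10-6))/(6·10³·10000) = -133/15000 m
Load 3 — triangular load w₀=16 kN/m (0→w₀ over full span):
  y_3 = -w₀x²(L-x)²(x+2L)/(120LEI) = -16·6²·(10-6)²·(6+2·10)/(120·10·10000) = -312/15625 m
Load 4 — uniform load w=7 kN/m over full span:
  y_4 = -wx²(L-x)²/(24EI) = -7·6²·(10-6)²/(24·10000) = -21/1250 m
Superposition: y = Σ y_i = -65527/1500000 m ≈ -0.043685 m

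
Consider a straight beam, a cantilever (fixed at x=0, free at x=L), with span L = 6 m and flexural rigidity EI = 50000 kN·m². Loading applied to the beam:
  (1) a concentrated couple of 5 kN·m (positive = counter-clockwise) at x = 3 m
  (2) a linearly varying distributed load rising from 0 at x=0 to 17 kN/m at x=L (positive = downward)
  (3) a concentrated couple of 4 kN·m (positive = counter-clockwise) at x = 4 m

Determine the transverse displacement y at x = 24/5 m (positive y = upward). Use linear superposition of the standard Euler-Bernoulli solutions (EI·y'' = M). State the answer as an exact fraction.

Load 1 — applied couple M₀=5 kN·m at a=3 m (b=L-a=3):
  y_1 = M₀a(2x-a)/(2EI)  [x>a] = 5·3·(2·(24/5)-3)/(2·50000) = 99/100000 m
Load 2 — triangular load w₀=17 kN/m (0→w₀ over full span):
  y_2 = (w₀Lx³/12-w₀L²x²/6-w₀x⁵/(120L))/EI = (17·6·(24/5)³/12-17·6²·(24/5)²/6-17·(24/5)⁵/(120·6))/50000 = -1435752/48828125 m
Load 3 — applied couple M₀=4 kN·m at a=4 m (b=L-a=2):
  y_3 = M₀a(2x-a)/(2EI)  [x>a] = 4·4·(2·(24/5)-4)/(2·50000) = 14/15625 m
Superposition: y = Σ y_i = -42997189/1562500000 m ≈ -0.027518 m

y(24/5) = -42997189/1562500000 m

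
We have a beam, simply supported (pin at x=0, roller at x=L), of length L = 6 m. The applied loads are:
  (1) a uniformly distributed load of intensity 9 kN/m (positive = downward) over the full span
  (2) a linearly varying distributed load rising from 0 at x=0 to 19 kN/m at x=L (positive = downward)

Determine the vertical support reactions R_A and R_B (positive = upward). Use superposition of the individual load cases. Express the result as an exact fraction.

Load 1 — uniform load w=9 kN/m over full span:
  R_A = wL/2 = 9·6/2 = 27 kN
  R_B = wL/2 = 9·6/2 = 27 kN
Load 2 — triangular load w₀=19 kN/m (0→w₀ over full span):
  R_A = w₀L/6 = 19·6/6 = 19 kN
  R_B = w₀L/3 = 19·6/3 = 38 kN
Superposition: R_A = 46 kN, R_B = 65 kN

R_A = 46 kN, R_B = 65 kN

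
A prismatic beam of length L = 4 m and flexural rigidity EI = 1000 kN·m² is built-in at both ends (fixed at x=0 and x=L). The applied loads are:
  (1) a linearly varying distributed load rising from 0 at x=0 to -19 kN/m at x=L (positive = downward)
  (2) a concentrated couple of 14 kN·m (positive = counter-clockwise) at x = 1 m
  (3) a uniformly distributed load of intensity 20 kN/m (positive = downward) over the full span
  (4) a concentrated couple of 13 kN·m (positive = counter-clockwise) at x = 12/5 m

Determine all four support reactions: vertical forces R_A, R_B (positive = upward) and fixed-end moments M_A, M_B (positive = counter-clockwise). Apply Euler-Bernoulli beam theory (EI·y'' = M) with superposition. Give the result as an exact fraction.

Load 1 — triangular load w₀=-19 kN/m (0→w₀ over full span):
  R_A = 3w₀L/20 = 3·(-19)·4/20 = -57/5 kN
  M_A = w₀L²/30 = (-19)·4²/30 = -152/15 kN·m
  R_B = 7w₀L/20 = 7·(-19)·4/20 = -133/5 kN
  M_B = -w₀L²/20 = -(-19)·4²/20 = 76/5 kN·m
Load 2 — applied couple M₀=14 kN·m at a=1 m (b=L-a=3):
  R_A = 6M₀ab/L³ = 6·14·1·3/4³ = 63/16 kN
  M_A = M₀b(2a-b)/L² = 14·3·(2·1-3)/4² = -21/8 kN·m
  R_B = -6M₀ab/L³ = -6·14·1·3/4³ = -63/16 kN
  M_B = M₀a(2b-a)/L² = 14·1·(2·3-1)/4² = 35/8 kN·m
Load 3 — uniform load w=20 kN/m over full span:
  R_A = wL/2 = 20·4/2 = 40 kN
  M_A = wL²/12 = 20·4²/12 = 80/3 kN·m
  R_B = wL/2 = 20·4/2 = 40 kN
  M_B = -wL²/12 = -20·4²/12 = -80/3 kN·m
Load 4 — applied couple M₀=13 kN·m at a=12/5 m (b=L-a=8/5):
  R_A = 6M₀ab/L³ = 6·13·(12/5)·(8/5)/4³ = 117/25 kN
  M_A = M₀b(2a-b)/L² = 13·(8/5)·(2·(12/5)-(8/5))/4² = 104/25 kN·m
  R_B = -6M₀ab/L³ = -6·13·(12/5)·(8/5)/4³ = -117/25 kN
  M_B = M₀a(2b-a)/L² = 13·(12/5)·(2·(8/5)-(12/5))/4² = 39/25 kN·m
Superposition: R_A = 14887/400 kN, M_A = 10841/600 kN·m, R_B = 1913/400 kN, M_B = -3319/600 kN·m

R_A = 14887/400 kN, M_A = 10841/600 kN·m, R_B = 1913/400 kN, M_B = -3319/600 kN·m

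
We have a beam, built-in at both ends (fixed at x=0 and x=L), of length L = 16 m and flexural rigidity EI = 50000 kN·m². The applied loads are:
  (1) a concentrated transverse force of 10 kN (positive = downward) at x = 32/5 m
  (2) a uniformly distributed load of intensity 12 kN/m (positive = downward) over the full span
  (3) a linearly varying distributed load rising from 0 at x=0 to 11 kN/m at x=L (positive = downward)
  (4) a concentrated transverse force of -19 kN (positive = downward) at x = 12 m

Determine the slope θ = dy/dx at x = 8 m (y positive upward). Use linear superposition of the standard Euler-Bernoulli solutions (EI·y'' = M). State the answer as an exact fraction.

Load 1 — point force P=10 kN at a=32/5 m (b=L-a=48/5):
  θ_1 = Pa²(L-x)(2bL-(3b+a)(L-x))/(2L³EI)  [x>a] = 10·(32/5)²·(16-8)·(2·(48/5)·16-(3·(48/5)+(32/5))·(16-8))/(2·16³·50000) = 16/78125 rad
Load 2 — uniform load w=12 kN/m over full span:
  θ_2 = -wx(L-x)(L-2x)/(12EI) = -12·8·(16-8)·(16-2·8)/(12·50000) = 0 rad
Load 3 — triangular load w₀=11 kN/m (0→w₀ over full span):
  θ_3 = -w₀(2x(L-x)(L-2x)(x+2L)+x²(L-x)²)/(120LEI) = -11·(2·8·(16-8)·(16-2·8)·(8+2·16)+8²·(16-8)²)/(120·16·50000) = -22/46875 rad
Load 4 — point force P=-19 kN at a=12 m (b=L-a=4):
  θ_4 = -Pb²x(2aL-(3a+b)x)/(2L³EI)  [x≤a] = -(-19)·4²·8·(2·12·16-(3·12+4)·8)/(2·16³·50000) = 19/50000 rad
Superposition: θ = Σ θ_i = 433/3750000 rad ≈ 0.000115 rad

θ(8) = 433/3750000 rad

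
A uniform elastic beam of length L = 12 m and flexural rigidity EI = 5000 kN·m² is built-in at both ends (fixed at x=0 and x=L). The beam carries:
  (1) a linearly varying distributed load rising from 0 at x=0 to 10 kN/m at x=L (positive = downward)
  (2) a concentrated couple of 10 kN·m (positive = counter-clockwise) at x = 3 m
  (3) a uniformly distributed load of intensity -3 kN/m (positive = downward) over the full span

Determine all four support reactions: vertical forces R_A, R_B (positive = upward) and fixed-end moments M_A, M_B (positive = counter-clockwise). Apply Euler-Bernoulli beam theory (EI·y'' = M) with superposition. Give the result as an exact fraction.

R_A = 15/16 kN, M_A = 81/8 kN·m, R_B = 369/16 kN, M_B = -263/8 kN·m

Load 1 — triangular load w₀=10 kN/m (0→w₀ over full span):
  R_A = 3w₀L/20 = 3·10·12/20 = 18 kN
  M_A = w₀L²/30 = 10·12²/30 = 48 kN·m
  R_B = 7w₀L/20 = 7·10·12/20 = 42 kN
  M_B = -w₀L²/20 = -10·12²/20 = -72 kN·m
Load 2 — applied couple M₀=10 kN·m at a=3 m (b=L-a=9):
  R_A = 6M₀ab/L³ = 6·10·3·9/12³ = 15/16 kN
  M_A = M₀b(2a-b)/L² = 10·9·(2·3-9)/12² = -15/8 kN·m
  R_B = -6M₀ab/L³ = -6·10·3·9/12³ = -15/16 kN
  M_B = M₀a(2b-a)/L² = 10·3·(2·9-3)/12² = 25/8 kN·m
Load 3 — uniform load w=-3 kN/m over full span:
  R_A = wL/2 = (-3)·12/2 = -18 kN
  M_A = wL²/12 = (-3)·12²/12 = -36 kN·m
  R_B = wL/2 = (-3)·12/2 = -18 kN
  M_B = -wL²/12 = -(-3)·12²/12 = 36 kN·m
Superposition: R_A = 15/16 kN, M_A = 81/8 kN·m, R_B = 369/16 kN, M_B = -263/8 kN·m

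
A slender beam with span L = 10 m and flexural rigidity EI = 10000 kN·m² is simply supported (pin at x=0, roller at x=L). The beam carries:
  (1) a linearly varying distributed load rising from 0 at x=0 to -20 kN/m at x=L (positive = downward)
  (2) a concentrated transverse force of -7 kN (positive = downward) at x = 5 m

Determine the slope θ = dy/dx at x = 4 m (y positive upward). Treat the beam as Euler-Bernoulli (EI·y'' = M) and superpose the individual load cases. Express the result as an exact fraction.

θ(4) = 1147/72000 rad

Load 1 — triangular load w₀=-20 kN/m (0→w₀ over full span):
  θ_1 = -w₀(7L⁴-30L²x²+15x⁴)/(360LEI) = -(-20)·(7·10⁴-30·10²·4²+15·4⁴)/(360·10·10000) = 323/22500 rad
Load 2 — point force P=-7 kN at a=5 m (b=L-a=5):
  θ_2 = -Pb(L²-b²-3x²)/(6LEI)  [x≤a] = -(-7)·5·(10²-5²-3·4²)/(6·10·10000) = 63/40000 rad
Superposition: θ = Σ θ_i = 1147/72000 rad ≈ 0.015931 rad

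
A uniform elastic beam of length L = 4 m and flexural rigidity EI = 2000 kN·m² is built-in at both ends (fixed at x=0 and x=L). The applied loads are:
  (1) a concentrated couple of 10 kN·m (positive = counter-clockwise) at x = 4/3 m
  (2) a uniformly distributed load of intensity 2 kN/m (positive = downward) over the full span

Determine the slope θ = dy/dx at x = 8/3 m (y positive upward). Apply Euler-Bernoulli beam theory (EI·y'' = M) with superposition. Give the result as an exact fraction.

θ(8/3) = -7/20250 rad

Load 1 — applied couple M₀=10 kN·m at a=4/3 m (b=L-a=8/3):
  θ_1 = (R_Ax²/2 - M_Ax - M₀(x-a))/EI  [x>a] with R_A=10/3, M_A=0 = ((10/3)·(8/3)²/2 - 0·(8/3) - 10·((8/3)-(4/3)))/2000 = -1/1350 rad
Load 2 — uniform load w=2 kN/m over full span:
  θ_2 = -wx(L-x)(L-2x)/(12EI) = -2·(8/3)·(4-(8/3))·(4-2·(8/3))/(12·2000) = 4/10125 rad
Superposition: θ = Σ θ_i = -7/20250 rad ≈ -0.000346 rad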